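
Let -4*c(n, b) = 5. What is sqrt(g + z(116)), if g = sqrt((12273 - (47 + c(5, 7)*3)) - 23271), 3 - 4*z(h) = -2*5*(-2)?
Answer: sqrt(-17 + 22*I*sqrt(365))/2 ≈ 7.1033 + 7.3964*I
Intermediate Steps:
c(n, b) = -5/4 (c(n, b) = -1/4*5 = -5/4)
z(h) = -17/4 (z(h) = 3/4 - (-2*5)*(-2)/4 = 3/4 - (-5)*(-2)/2 = 3/4 - 1/4*20 = 3/4 - 5 = -17/4)
g = 11*I*sqrt(365)/2 (g = sqrt((12273 - (47 - 5/4*3)) - 23271) = sqrt((12273 - (47 - 15/4)) - 23271) = sqrt((12273 - 1*173/4) - 23271) = sqrt((12273 - 173/4) - 23271) = sqrt(48919/4 - 23271) = sqrt(-44165/4) = 11*I*sqrt(365)/2 ≈ 105.08*I)
sqrt(g + z(116)) = sqrt(11*I*sqrt(365)/2 - 17/4) = sqrt(-17/4 + 11*I*sqrt(365)/2)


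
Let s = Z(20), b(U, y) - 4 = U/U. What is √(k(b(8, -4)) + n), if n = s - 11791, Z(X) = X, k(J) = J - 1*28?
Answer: I*√11794 ≈ 108.6*I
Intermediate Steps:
b(U, y) = 5 (b(U, y) = 4 + U/U = 4 + 1 = 5)
k(J) = -28 + J (k(J) = J - 28 = -28 + J)
s = 20
n = -11771 (n = 20 - 11791 = -11771)
√(k(b(8, -4)) + n) = √((-28 + 5) - 11771) = √(-23 - 11771) = √(-11794) = I*√11794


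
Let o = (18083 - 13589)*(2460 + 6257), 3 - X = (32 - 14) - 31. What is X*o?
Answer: 626787168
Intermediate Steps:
X = 16 (X = 3 - ((32 - 14) - 31) = 3 - (18 - 31) = 3 - 1*(-13) = 3 + 13 = 16)
o = 39174198 (o = 4494*8717 = 39174198)
X*o = 16*39174198 = 626787168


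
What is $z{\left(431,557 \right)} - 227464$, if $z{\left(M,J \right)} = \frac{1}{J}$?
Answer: $- \frac{126697447}{557} \approx -2.2746 \cdot 10^{5}$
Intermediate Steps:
$z{\left(431,557 \right)} - 227464 = \frac{1}{557} - 227464 = - \frac{126697447}{557}$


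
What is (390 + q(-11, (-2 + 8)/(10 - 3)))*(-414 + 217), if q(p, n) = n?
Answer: -538992/7 ≈ -76999.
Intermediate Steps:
(390 + q(-11, (-2 + 8)/(10 - 3)))*(-414 + 217) = (390 + (-2 + 8)/(10 - 3))*(-414 + 217) = (390 + 6/7)*(-197) = (2736/7)*(-197) = -538992/7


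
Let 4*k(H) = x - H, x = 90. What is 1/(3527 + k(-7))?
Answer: 4/14205 ≈ 0.00028159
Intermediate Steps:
k(H) = 45/2 - H/4 (k(H) = (90 - H)/4 = 45/2 - H/4)
1/(3527 + k(-7)) = 1/(3527 + (45/2 - ¼*(-7))) = 1/(3527 + (45/2 + 7/4)) = 1/(3527 + 97/4) = 1/(14205/4) = 4/14205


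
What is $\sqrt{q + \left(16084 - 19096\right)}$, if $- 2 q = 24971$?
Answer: $\frac{i \sqrt{61990}}{2} \approx 124.49 i$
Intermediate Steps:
$q = - \frac{24971}{2}$ ($q = \left(- \frac{1}{2}\right) 24971 = - \frac{24971}{2} \approx -12486.0$)
$\sqrt{q + \left(16084 - 19096\right)} = \sqrt{- \frac{24971}{2} + \left(16084 - 19096\right)} = \sqrt{- \frac{24971}{2} - 3012} = \sqrt{- \frac{30995}{2}} = \frac{i \sqrt{61990}}{2}$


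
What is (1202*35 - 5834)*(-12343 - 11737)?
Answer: -872562880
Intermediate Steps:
(1202*35 - 5834)*(-12343 - 11737) = (42070 - 5834)*(-24080) = 36236*(-24080) = -872562880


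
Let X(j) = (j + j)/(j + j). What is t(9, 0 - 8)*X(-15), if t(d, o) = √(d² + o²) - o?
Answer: 8 + √145 ≈ 20.042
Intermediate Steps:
X(j) = 1 (X(j) = (2*j)/((2*j)) = (2*j)*(1/(2*j)) = 1)
t(9, 0 - 8)*X(-15) = (√(9² + (0 - 8)²) - (0 - 8))*1 = (√(81 + (-8)²) - 1*(-8))*1 = (√(81 + 64) + 8)*1 = (√145 + 8)*1 = (8 + √145)*1 = 8 + √145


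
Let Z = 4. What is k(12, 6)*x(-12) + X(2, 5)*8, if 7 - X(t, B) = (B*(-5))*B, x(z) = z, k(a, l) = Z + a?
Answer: 864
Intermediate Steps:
k(a, l) = 4 + a
X(t, B) = 7 + 5*B**2 (X(t, B) = 7 - B*(-5)*B = 7 - (-5*B)*B = 7 - (-5)*B**2 = 7 + 5*B**2)
k(12, 6)*x(-12) + X(2, 5)*8 = (4 + 12)*(-12) + (7 + 5*5**2)*8 = 16*(-12) + (7 + 5*25)*8 = -192 + (7 + 125)*8 = -192 + 132*8 = -192 + 1056 = 864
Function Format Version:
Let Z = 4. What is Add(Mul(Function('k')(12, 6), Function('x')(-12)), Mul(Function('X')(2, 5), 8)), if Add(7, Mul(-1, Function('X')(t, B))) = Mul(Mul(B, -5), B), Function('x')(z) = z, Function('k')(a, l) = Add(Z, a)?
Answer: 864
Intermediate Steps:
Function('k')(a, l) = Add(4, a)
Function('X')(t, B) = Add(7, Mul(5, Pow(B, 2))) (Function('X')(t, B) = Add(7, Mul(-1, Mul(Mul(B, -5), B))) = Add(7, Mul(-1, Mul(Mul(-5, B), B))) = Add(7, Mul(-1, Mul(-5, Pow(B, 2)))) = Add(7, Mul(5, Pow(B, 2))))
Add(Mul(Function('k')(12, 6), Function('x')(-12)), Mul(Function('X')(2, 5), 8)) = Add(Mul(Add(4, 12), -12), Mul(Add(7, Mul(5, Pow(5, 2))), 8)) = Add(Mul(16, -12), Mul(Add(7, Mul(5, 25)), 8)) = Add(-192, Mul(Add(7, 125), 8)) = Add(-192, Mul(132, 8)) = Add(-192, 1056) = 864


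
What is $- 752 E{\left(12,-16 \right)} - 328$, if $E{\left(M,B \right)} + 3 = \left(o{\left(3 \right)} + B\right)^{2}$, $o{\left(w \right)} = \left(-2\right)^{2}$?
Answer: $-106360$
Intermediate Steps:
$o{\left(w \right)} = 4$
$E{\left(M,B \right)} = -3 + \left(4 + B\right)^{2}$
$- 752 E{\left(12,-16 \right)} - 328 = - 752 \left(-3 + \left(4 - 16\right)^{2}\right) - 328 = - 752 \left(-3 + \left(-12\right)^{2}\right) - 328 = - 752 \left(-3 + 144\right) - 328 = \left(-752\right) 141 - 328 = -106032 - 328 = -106360$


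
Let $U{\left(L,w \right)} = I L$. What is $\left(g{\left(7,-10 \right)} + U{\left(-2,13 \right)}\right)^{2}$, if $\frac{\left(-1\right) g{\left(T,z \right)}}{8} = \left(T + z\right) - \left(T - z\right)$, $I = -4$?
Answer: $28224$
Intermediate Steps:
$g{\left(T,z \right)} = - 16 z$ ($g{\left(T,z \right)} = - 8 \left(\left(T + z\right) - \left(T - z\right)\right) = - 8 \cdot 2 z = - 16 z$)
$U{\left(L,w \right)} = - 4 L$
$\left(g{\left(7,-10 \right)} + U{\left(-2,13 \right)}\right)^{2} = \left(\left(-16\right) \left(-10\right) - -8\right)^{2} = \left(160 + 8\right)^{2} = 168^{2} = 28224$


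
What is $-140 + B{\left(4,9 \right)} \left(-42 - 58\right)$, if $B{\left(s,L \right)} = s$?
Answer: $-540$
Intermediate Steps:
$-140 + B{\left(4,9 \right)} \left(-42 - 58\right) = -140 + 4 \left(-42 - 58\right) = -140 + 4 \left(-100\right) = -140 - 400 = -540$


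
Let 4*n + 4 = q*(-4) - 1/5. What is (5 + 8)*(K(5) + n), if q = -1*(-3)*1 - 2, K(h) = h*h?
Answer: 5967/20 ≈ 298.35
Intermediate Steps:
K(h) = h²
q = 1 (q = 3*1 - 2 = 3 - 2 = 1)
n = -41/20 (n = -1 + (1*(-4) - 1/5)/4 = -1 + (-4 - 1*⅕)/4 = -1 + (-4 - ⅕)/4 = -1 + (¼)*(-21/5) = -1 - 21/20 = -41/20 ≈ -2.0500)
(5 + 8)*(K(5) + n) = (5 + 8)*(5² - 41/20) = 13*(25 - 41/20) = 13*(459/20) = 5967/20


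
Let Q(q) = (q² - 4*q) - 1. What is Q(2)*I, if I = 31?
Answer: -155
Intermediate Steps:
Q(q) = -1 + q² - 4*q
Q(2)*I = (-1 + 2² - 4*2)*31 = (-1 + 4 - 8)*31 = -5*31 = -155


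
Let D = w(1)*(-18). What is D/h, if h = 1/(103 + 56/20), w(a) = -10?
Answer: 19044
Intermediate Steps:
h = 5/529 (h = 1/(103 + 56*(1/20)) = 1/(103 + 14/5) = 1/(529/5) = 5/529 ≈ 0.0094518)
D = 180 (D = -10*(-18) = 180)
D/h = 180/(5/529) = 180*(529/5) = 19044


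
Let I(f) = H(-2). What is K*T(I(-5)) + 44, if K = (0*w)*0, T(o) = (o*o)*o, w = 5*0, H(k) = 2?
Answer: 44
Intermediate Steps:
I(f) = 2
w = 0
T(o) = o**3 (T(o) = o**2*o = o**3)
K = 0 (K = (0*0)*0 = 0*0 = 0)
K*T(I(-5)) + 44 = 0*2**3 + 44 = 0*8 + 44 = 0 + 44 = 44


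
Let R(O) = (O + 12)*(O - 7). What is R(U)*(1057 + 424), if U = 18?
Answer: 488730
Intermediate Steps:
R(O) = (-7 + O)*(12 + O) (R(O) = (12 + O)*(-7 + O) = (-7 + O)*(12 + O))
R(U)*(1057 + 424) = (-84 + 18² + 5*18)*(1057 + 424) = (-84 + 324 + 90)*1481 = 330*1481 = 488730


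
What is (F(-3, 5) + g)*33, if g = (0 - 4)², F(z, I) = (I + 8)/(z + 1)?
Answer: 627/2 ≈ 313.50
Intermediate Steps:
F(z, I) = (8 + I)/(1 + z)
g = 16 (g = (-4)² = 16)
(F(-3, 5) + g)*33 = ((8 + 5)/(1 - 3) + 16)*33 = (13/(-2) + 16)*33 = (-½*13 + 16)*33 = (-13/2 + 16)*33 = (19/2)*33 = 627/2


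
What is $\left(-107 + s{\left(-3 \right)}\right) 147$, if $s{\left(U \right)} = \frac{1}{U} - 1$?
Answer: $-15925$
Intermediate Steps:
$s{\left(U \right)} = -1 + \frac{1}{U}$
$\left(-107 + s{\left(-3 \right)}\right) 147 = \left(-107 + \frac{1 - -3}{-3}\right) 147 = \left(-107 - \frac{1 + 3}{3}\right) 147 = \left(-107 - \frac{4}{3}\right) 147 = \left(- \frac{325}{3}\right) 147 = -15925$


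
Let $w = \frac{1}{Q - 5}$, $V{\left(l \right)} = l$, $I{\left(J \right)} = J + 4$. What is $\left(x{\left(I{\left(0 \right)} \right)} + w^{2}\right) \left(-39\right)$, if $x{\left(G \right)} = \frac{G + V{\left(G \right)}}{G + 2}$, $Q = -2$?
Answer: $- \frac{2587}{49} \approx -52.796$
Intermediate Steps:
$I{\left(J \right)} = 4 + J$
$w = - \frac{1}{7}$ ($w = \frac{1}{-2 - 5} = \frac{1}{-7} = - \frac{1}{7} \approx -0.14286$)
$x{\left(G \right)} = \frac{2 G}{2 + G}$ ($x{\left(G \right)} = \frac{G + G}{G + 2} = \frac{2 G}{2 + G}$)
$\left(x{\left(I{\left(0 \right)} \right)} + w^{2}\right) \left(-39\right) = \left(\frac{2 \left(4 + 0\right)}{2 + \left(4 + 0\right)} + \left(- \frac{1}{7}\right)^{2}\right) \left(-39\right) = \left(2 \cdot 4 \frac{1}{2 + 4} + \frac{1}{49}\right) \left(-39\right) = \left(2 \cdot 4 \cdot \frac{1}{6} + \frac{1}{49}\right) \left(-39\right) = \left(\frac{4}{3} + \frac{1}{49}\right) \left(-39\right) = \frac{199}{147} \left(-39\right) = - \frac{2587}{49}$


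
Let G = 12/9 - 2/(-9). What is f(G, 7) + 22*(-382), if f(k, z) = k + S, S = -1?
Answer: -75631/9 ≈ -8403.4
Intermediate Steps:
G = 14/9 (G = 12*(1/9) - 2*(-1/9) = 4/3 + 2/9 = 14/9 ≈ 1.5556)
f(k, z) = -1 + k (f(k, z) = k - 1 = -1 + k)
f(G, 7) + 22*(-382) = (-1 + 14/9) + 22*(-382) = 5/9 - 8404 = -75631/9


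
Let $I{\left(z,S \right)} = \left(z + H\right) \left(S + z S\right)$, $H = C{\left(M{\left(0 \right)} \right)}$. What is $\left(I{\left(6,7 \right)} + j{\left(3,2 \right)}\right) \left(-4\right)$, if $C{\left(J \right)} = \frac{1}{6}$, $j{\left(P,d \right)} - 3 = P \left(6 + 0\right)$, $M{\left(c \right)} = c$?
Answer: $- \frac{3878}{3} \approx -1292.7$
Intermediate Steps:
$j{\left(P,d \right)} = 3 + 6 P$ ($j{\left(P,d \right)} = 3 + P \left(6 + 0\right) = 3 + P 6 = 3 + 6 P$)
$C{\left(J \right)} = \frac{1}{6}$
$H = \frac{1}{6} \approx 0.16667$
$I{\left(z,S \right)} = \left(\frac{1}{6} + z\right) \left(S + S z\right)$ ($I{\left(z,S \right)} = \left(z + \frac{1}{6}\right) \left(S + z S\right) = \left(\frac{1}{6} + z\right) \left(S + S z\right)$)
$\left(I{\left(6,7 \right)} + j{\left(3,2 \right)}\right) \left(-4\right) = \left(\frac{1}{6} \cdot 7 \left(1 + 6 \cdot 6^{2} + 7 \cdot 6\right) + \left(3 + 6 \cdot 3\right)\right) \left(-4\right) = \left(\frac{1}{6} \cdot 7 \left(1 + 6 \cdot 36 + 42\right) + \left(3 + 18\right)\right) \left(-4\right) = \left(\frac{1}{6} \cdot 7 \left(1 + 216 + 42\right) + 21\right) \left(-4\right) = \left(\frac{1}{6} \cdot 7 \cdot 259 + 21\right) \left(-4\right) = \left(\frac{1813}{6} + 21\right) \left(-4\right) = \frac{1939}{6} \left(-4\right) = - \frac{3878}{3}$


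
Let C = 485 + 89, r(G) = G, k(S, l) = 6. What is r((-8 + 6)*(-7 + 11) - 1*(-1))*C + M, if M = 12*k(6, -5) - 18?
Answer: -3964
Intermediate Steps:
C = 574
M = 54 (M = 12*6 - 18 = 72 - 18 = 54)
r((-8 + 6)*(-7 + 11) - 1*(-1))*C + M = ((-8 + 6)*(-7 + 11) - 1*(-1))*574 + 54 = (-2*4 + 1)*574 + 54 = (-8 + 1)*574 + 54 = -7*574 + 54 = -4018 + 54 = -3964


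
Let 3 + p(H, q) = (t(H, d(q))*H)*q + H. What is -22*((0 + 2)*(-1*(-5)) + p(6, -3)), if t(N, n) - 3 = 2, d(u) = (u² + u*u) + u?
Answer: 1694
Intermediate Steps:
d(u) = u + 2*u² (d(u) = (u² + u²) + u = 2*u² + u = u + 2*u²)
t(N, n) = 5 (t(N, n) = 3 + 2 = 5)
p(H, q) = -3 + H + 5*H*q (p(H, q) = -3 + ((5*H)*q + H) = -3 + (5*H*q + H) = -3 + (H + 5*H*q) = -3 + H + 5*H*q)
-22*((0 + 2)*(-1*(-5)) + p(6, -3)) = -22*((0 + 2)*(-1*(-5)) + (-3 + 6 + 5*6*(-3))) = -22*(2*5 + (-3 + 6 - 90)) = -22*(10 - 87) = -22*(-77) = 1694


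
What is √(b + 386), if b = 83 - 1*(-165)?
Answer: √634 ≈ 25.179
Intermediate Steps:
b = 248 (b = 83 + 165 = 248)
√(b + 386) = √(248 + 386) = √634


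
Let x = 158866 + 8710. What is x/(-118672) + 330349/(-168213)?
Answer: -8423954777/2495271642 ≈ -3.3760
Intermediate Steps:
x = 167576
x/(-118672) + 330349/(-168213) = 167576/(-118672) + 330349/(-168213) = 167576*(-1/118672) + 330349*(-1/168213) = -20947/14834 - 330349/168213 = -8423954777/2495271642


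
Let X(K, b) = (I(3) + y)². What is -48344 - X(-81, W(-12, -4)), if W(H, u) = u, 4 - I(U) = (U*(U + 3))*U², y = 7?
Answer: -71145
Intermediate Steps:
I(U) = 4 - U³*(3 + U) (I(U) = 4 - U*(U + 3)*U² = 4 - U*(3 + U)*U² = 4 - U³*(3 + U))
X(K, b) = 22801 (X(K, b) = ((4 - 1*3⁴ - 3*3³) + 7)² = ((4 - 1*81 - 3*27) + 7)² = ((4 - 81 - 81) + 7)² = (-158 + 7)² = (-151)² = 22801)
-48344 - X(-81, W(-12, -4)) = -48344 - 1*22801 = -48344 - 22801 = -71145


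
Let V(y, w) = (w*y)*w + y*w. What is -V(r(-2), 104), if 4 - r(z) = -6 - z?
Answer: -87360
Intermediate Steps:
r(z) = 10 + z (r(z) = 4 - (-6 - z) = 4 + (6 + z) = 10 + z)
V(y, w) = w*y + y*w² (V(y, w) = y*w² + w*y = w*y + y*w²)
-V(r(-2), 104) = -104*(10 - 2)*(1 + 104) = -104*8*105 = -1*87360 = -87360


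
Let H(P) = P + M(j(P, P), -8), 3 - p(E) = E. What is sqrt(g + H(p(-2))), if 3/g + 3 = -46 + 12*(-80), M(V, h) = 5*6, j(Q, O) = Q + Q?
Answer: 4*sqrt(2226863)/1009 ≈ 5.9158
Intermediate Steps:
j(Q, O) = 2*Q
p(E) = 3 - E
M(V, h) = 30
g = -3/1009 (g = 3/(-3 + (-46 + 12*(-80))) = 3/(-3 + (-46 - 960)) = 3/(-3 - 1006) = 3/(-1009) = 3*(-1/1009) = -3/1009 ≈ -0.0029732)
H(P) = 30 + P (H(P) = P + 30 = 30 + P)
sqrt(g + H(p(-2))) = sqrt(-3/1009 + (30 + (3 - 1*(-2)))) = sqrt(-3/1009 + (30 + (3 + 2))) = sqrt(-3/1009 + (30 + 5)) = sqrt(-3/1009 + 35) = sqrt(35312/1009) = 4*sqrt(2226863)/1009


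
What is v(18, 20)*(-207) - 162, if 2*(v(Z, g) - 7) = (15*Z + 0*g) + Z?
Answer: -31419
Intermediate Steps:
v(Z, g) = 7 + 8*Z (v(Z, g) = 7 + ((15*Z + 0*g) + Z)/2 = 7 + ((15*Z + 0) + Z)/2 = 7 + (15*Z + Z)/2 = 7 + (16*Z)/2 = 7 + 8*Z)
v(18, 20)*(-207) - 162 = (7 + 8*18)*(-207) - 162 = (7 + 144)*(-207) - 162 = 151*(-207) - 162 = -31257 - 162 = -31419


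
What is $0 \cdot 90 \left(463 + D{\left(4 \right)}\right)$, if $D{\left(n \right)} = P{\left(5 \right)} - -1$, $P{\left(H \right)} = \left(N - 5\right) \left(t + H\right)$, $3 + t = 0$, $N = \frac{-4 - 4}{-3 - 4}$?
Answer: $0$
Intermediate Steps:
$N = \frac{8}{7}$ ($N = - \frac{8}{-7} = \left(-8\right) \left(- \frac{1}{7}\right) = \frac{8}{7} \approx 1.1429$)
$t = -3$ ($t = -3 + 0 = -3$)
$P{\left(H \right)} = \frac{81}{7} - \frac{27 H}{7}$ ($P{\left(H \right)} = \left(\frac{8}{7} - 5\right) \left(-3 + H\right) = - \frac{27 \left(-3 + H\right)}{7} = \frac{81}{7} - \frac{27 H}{7}$)
$D{\left(n \right)} = - \frac{47}{7}$ ($D{\left(n \right)} = \left(\frac{81}{7} - \frac{135}{7}\right) - -1 = \left(\frac{81}{7} - \frac{135}{7}\right) + 1 = - \frac{54}{7} + 1 = - \frac{47}{7}$)
$0 \cdot 90 \left(463 + D{\left(4 \right)}\right) = 0 \cdot 90 \left(463 - \frac{47}{7}\right) = 0 \cdot \frac{3194}{7} = 0$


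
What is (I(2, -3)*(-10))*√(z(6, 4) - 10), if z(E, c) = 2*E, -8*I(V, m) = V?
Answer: 5*√2/2 ≈ 3.5355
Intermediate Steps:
I(V, m) = -V/8
(I(2, -3)*(-10))*√(z(6, 4) - 10) = (-⅛*2*(-10))*√(2*6 - 10) = (-¼*(-10))*√(12 - 10) = 5*√2/2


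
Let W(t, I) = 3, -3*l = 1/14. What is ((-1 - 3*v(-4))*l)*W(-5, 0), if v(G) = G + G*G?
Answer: 37/14 ≈ 2.6429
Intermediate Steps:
l = -1/42 (l = -1/3/14 = -1/3*1/14 = -1/42 ≈ -0.023810)
v(G) = G + G**2
((-1 - 3*v(-4))*l)*W(-5, 0) = ((-1 - (-12)*(1 - 4))*(-1/42))*3 = ((-1 - (-12)*(-3))*(-1/42))*3 = ((-1 - 3*12)*(-1/42))*3 = ((-1 - 36)*(-1/42))*3 = -37*(-1/42)*3 = (37/42)*3 = 37/14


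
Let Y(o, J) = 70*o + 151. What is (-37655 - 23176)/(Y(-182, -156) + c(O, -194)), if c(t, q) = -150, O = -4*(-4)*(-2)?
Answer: 60831/12739 ≈ 4.7752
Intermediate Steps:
O = -32 (O = 16*(-2) = -32)
Y(o, J) = 151 + 70*o
(-37655 - 23176)/(Y(-182, -156) + c(O, -194)) = (-37655 - 23176)/((151 + 70*(-182)) - 150) = -60831/((151 - 12740) - 150) = -60831/(-12589 - 150) = -60831/(-12739) = -60831*(-1/12739) = 60831/12739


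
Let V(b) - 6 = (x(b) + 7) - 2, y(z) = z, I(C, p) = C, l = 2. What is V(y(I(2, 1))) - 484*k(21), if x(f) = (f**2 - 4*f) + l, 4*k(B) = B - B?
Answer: 9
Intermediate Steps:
k(B) = 0 (k(B) = (B - B)/4 = (1/4)*0 = 0)
x(f) = 2 + f**2 - 4*f (x(f) = (f**2 - 4*f) + 2 = 2 + f**2 - 4*f)
V(b) = 13 + b**2 - 4*b (V(b) = 6 + (((2 + b**2 - 4*b) + 7) - 2) = 6 + ((9 + b**2 - 4*b) - 2) = 6 + (7 + b**2 - 4*b) = 13 + b**2 - 4*b)
V(y(I(2, 1))) - 484*k(21) = (13 + 2**2 - 4*2) - 484*0 = (13 + 4 - 8) + 0 = 9 + 0 = 9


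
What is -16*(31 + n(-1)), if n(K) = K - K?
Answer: -496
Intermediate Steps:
n(K) = 0
-16*(31 + n(-1)) = -16*(31 + 0) = -16*31 = -496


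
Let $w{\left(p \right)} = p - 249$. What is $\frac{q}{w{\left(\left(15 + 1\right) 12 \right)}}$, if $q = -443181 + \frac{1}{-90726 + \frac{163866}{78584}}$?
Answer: $\frac{1579817973230971}{203189271363} \approx 7775.1$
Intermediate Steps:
$w{\left(p \right)} = -249 + p$
$q = - \frac{1579817973230971}{3564724059}$ ($q = -443181 + \frac{1}{-90726 + 163866 \cdot \frac{1}{78584}} = -443181 + \frac{1}{-90726 + \frac{81933}{39292}} = -443181 + \frac{1}{- \frac{3564724059}{39292}} = -443181 - \frac{39292}{3564724059} = - \frac{1579817973230971}{3564724059} \approx -4.4318 \cdot 10^{5}$)
$\frac{q}{w{\left(\left(15 + 1\right) 12 \right)}} = - \frac{1579817973230971}{3564724059 \left(-249 + \left(15 + 1\right) 12\right)} = - \frac{1579817973230971}{3564724059 \left(-249 + 16 \cdot 12\right)} = - \frac{1579817973230971}{3564724059 \left(-249 + 192\right)} = - \frac{1579817973230971}{3564724059 \left(-57\right)} = \left(- \frac{1579817973230971}{3564724059}\right) \left(- \frac{1}{57}\right) = \frac{1579817973230971}{203189271363}$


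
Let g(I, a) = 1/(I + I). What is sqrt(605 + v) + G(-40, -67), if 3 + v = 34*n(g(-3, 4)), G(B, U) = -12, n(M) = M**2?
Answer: -12 + sqrt(21706)/6 ≈ 12.555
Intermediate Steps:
g(I, a) = 1/(2*I)
v = -37/18 (v = -3 + 34*((1/2)/(-3))**2 = -3 + 34*((1/2)*(-1/3))**2 = -3 + 34*(-1/6)**2 = -3 + 34*(1/36) = -3 + 17/18 = -37/18 ≈ -2.0556)
sqrt(605 + v) + G(-40, -67) = sqrt(605 - 37/18) - 12 = sqrt(10853/18) - 12 = sqrt(21706)/6 - 12 = -12 + sqrt(21706)/6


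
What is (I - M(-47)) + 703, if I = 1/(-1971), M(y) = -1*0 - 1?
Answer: 1387583/1971 ≈ 704.00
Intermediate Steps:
M(y) = -1 (M(y) = 0 - 1 = -1)
I = -1/1971 ≈ -0.00050736
(I - M(-47)) + 703 = (-1/1971 - 1*(-1)) + 703 = (-1/1971 + 1) + 703 = 1970/1971 + 703 = 1387583/1971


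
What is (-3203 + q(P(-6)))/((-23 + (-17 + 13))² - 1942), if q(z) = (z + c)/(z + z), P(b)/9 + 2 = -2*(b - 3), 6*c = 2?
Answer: 2766959/1048032 ≈ 2.6401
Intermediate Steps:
c = ⅓ (c = (⅙)*2 = ⅓ ≈ 0.33333)
P(b) = 36 - 18*b (P(b) = -18 + 9*(-2*(b - 3)) = -18 + 9*(-2*(-3 + b)) = -18 + 9*(6 - 2*b) = -18 + (54 - 18*b) = 36 - 18*b)
q(z) = (⅓ + z)/(2*z) (q(z) = (z + ⅓)/(z + z) = (⅓ + z)/((2*z)) = (⅓ + z)*(1/(2*z)) = (⅓ + z)/(2*z))
(-3203 + q(P(-6)))/((-23 + (-17 + 13))² - 1942) = (-3203 + (1 + 3*(36 - 18*(-6)))/(6*(36 - 18*(-6))))/((-23 + (-17 + 13))² - 1942) = (-3203 + (1 + 3*(36 + 108))/(6*(36 + 108)))/((-23 - 4)² - 1942) = (-3203 + (⅙)*(1 + 3*144)/144)/((-27)² - 1942) = (-3203 + (⅙)*(1/144)*(1 + 432))/(729 - 1942) = (-3203 + (⅙)*(1/144)*433)/(-1213) = (-3203 + 433/864)*(-1/1213) = -2766959/864*(-1/1213) = 2766959/1048032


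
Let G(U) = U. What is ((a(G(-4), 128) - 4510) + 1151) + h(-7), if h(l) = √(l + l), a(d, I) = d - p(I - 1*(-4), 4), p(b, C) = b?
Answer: -3495 + I*√14 ≈ -3495.0 + 3.7417*I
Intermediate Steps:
a(d, I) = -4 + d - I (a(d, I) = d - (I - 1*(-4)) = d - (I + 4) = d - (4 + I) = d + (-4 - I) = -4 + d - I)
h(l) = √2*√l (h(l) = √(2*l) = √2*√l)
((a(G(-4), 128) - 4510) + 1151) + h(-7) = (((-4 - 4 - 1*128) - 4510) + 1151) + √2*√(-7) = (((-4 - 4 - 128) - 4510) + 1151) + √2*(I*√7) = ((-136 - 4510) + 1151) + I*√14 = (-4646 + 1151) + I*√14 = -3495 + I*√14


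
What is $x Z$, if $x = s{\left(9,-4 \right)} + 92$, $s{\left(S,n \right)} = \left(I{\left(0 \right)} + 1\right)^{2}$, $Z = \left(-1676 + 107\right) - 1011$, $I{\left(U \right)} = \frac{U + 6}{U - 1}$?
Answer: $-301860$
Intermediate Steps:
$I{\left(U \right)} = \frac{6 + U}{-1 + U}$
$Z = -2580$ ($Z = -1569 - 1011 = -2580$)
$s{\left(S,n \right)} = 25$ ($s{\left(S,n \right)} = \left(\frac{6 + 0}{-1 + 0} + 1\right)^{2} = \left(\frac{1}{-1} \cdot 6 + 1\right)^{2} = \left(\left(-1\right) 6 + 1\right)^{2} = \left(-6 + 1\right)^{2} = \left(-5\right)^{2} = 25$)
$x = 117$ ($x = 25 + 92 = 117$)
$x Z = 117 \left(-2580\right) = -301860$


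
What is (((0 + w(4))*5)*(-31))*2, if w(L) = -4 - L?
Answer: 2480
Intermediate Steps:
(((0 + w(4))*5)*(-31))*2 = (((0 + (-4 - 1*4))*5)*(-31))*2 = (((0 + (-4 - 4))*5)*(-31))*2 = (((0 - 8)*5)*(-31))*2 = (-8*5*(-31))*2 = -40*(-31)*2 = 1240*2 = 2480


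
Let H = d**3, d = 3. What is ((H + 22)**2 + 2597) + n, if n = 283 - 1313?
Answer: 3968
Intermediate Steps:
n = -1030
H = 27 (H = 3**3 = 27)
((H + 22)**2 + 2597) + n = ((27 + 22)**2 + 2597) - 1030 = (49**2 + 2597) - 1030 = (2401 + 2597) - 1030 = 4998 - 1030 = 3968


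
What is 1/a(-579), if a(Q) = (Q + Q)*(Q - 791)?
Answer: 1/1586460 ≈ 6.3033e-7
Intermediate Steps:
a(Q) = 2*Q*(-791 + Q) (a(Q) = (2*Q)*(-791 + Q) = 2*Q*(-791 + Q))
1/a(-579) = 1/(2*(-579)*(-791 - 579)) = 1/(2*(-579)*(-1370)) = 1/1586460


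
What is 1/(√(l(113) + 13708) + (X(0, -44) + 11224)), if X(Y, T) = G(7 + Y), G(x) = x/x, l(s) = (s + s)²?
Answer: 11225/125935841 - 4*√4049/125935841 ≈ 8.7112e-5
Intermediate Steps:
l(s) = 4*s² (l(s) = (2*s)² = 4*s²)
G(x) = 1
X(Y, T) = 1
1/(√(l(113) + 13708) + (X(0, -44) + 11224)) = 1/(√(4*113² + 13708) + (1 + 11224)) = 1/(√(4*12769 + 13708) + 11225) = 1/(√(51076 + 13708) + 11225) = 1/(√64784 + 11225) = 1/(4*√4049 + 11225) = 1/(11225 + 4*√4049)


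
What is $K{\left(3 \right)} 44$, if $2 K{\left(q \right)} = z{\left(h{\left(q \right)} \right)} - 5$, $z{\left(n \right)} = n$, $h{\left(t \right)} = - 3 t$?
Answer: $-308$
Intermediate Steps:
$K{\left(q \right)} = - \frac{5}{2} - \frac{3 q}{2}$ ($K{\left(q \right)} = \frac{- 3 q - 5}{2} = \frac{-5 - 3 q}{2} = - \frac{5}{2} - \frac{3 q}{2}$)
$K{\left(3 \right)} 44 = \left(- \frac{5}{2} - \frac{9}{2}\right) 44 = \left(-7\right) 44 = -308$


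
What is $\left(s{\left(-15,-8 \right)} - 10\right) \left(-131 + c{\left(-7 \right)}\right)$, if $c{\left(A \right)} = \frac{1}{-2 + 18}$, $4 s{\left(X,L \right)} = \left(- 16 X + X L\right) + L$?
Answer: $- \frac{81705}{8} \approx -10213.0$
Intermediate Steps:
$s{\left(X,L \right)} = - 4 X + \frac{L}{4} + \frac{L X}{4}$ ($s{\left(X,L \right)} = \frac{\left(- 16 X + X L\right) + L}{4} = \frac{\left(- 16 X + L X\right) + L}{4} = \frac{L - 16 X + L X}{4} = - 4 X + \frac{L}{4} + \frac{L X}{4}$)
$c{\left(A \right)} = \frac{1}{16}$
$\left(s{\left(-15,-8 \right)} - 10\right) \left(-131 + c{\left(-7 \right)}\right) = \left(\left(\left(-4\right) \left(-15\right) + \frac{1}{4} \left(-8\right) + \frac{1}{4} \left(-8\right) \left(-15\right)\right) - 10\right) \left(-131 + \frac{1}{16}\right) = \left(\left(60 - 2 + 30\right) - 10\right) \left(- \frac{2095}{16}\right) = \left(88 - 10\right) \left(- \frac{2095}{16}\right) = 78 \left(- \frac{2095}{16}\right) = - \frac{81705}{8}$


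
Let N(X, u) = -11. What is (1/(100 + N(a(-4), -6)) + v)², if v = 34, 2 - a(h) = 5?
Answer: 9162729/7921 ≈ 1156.8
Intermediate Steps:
a(h) = -3 (a(h) = 2 - 1*5 = 2 - 5 = -3)
(1/(100 + N(a(-4), -6)) + v)² = (1/(100 - 11) + 34)² = (1/89 + 34)² = (3027/89)² = 9162729/7921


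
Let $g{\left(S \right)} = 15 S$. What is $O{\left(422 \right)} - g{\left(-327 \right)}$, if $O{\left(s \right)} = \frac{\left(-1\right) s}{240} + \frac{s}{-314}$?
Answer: $\frac{92351753}{18840} \approx 4901.9$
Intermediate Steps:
$O{\left(s \right)} = - \frac{277 s}{37680}$ ($O{\left(s \right)} = - s \frac{1}{240} + s \left(- \frac{1}{314}\right) = - \frac{s}{240} - \frac{s}{314} = - \frac{277 s}{37680}$)
$O{\left(422 \right)} - g{\left(-327 \right)} = \left(- \frac{277}{37680}\right) 422 - 15 \left(-327\right) = - \frac{58447}{18840} - -4905 = - \frac{58447}{18840} + 4905 = \frac{92351753}{18840}$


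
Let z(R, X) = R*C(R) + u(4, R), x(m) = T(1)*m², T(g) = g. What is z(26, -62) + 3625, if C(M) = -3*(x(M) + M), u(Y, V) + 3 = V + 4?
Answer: -51104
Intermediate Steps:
u(Y, V) = 1 + V (u(Y, V) = -3 + (V + 4) = -3 + (4 + V) = 1 + V)
x(m) = m² (x(m) = 1*m² = m²)
C(M) = -3*M - 3*M² (C(M) = -3*(M² + M) = -3*(M + M²) = -3*M - 3*M²)
z(R, X) = 1 + R + 3*R²*(-1 - R) (z(R, X) = R*(3*R*(-1 - R)) + (1 + R) = 3*R²*(-1 - R) + (1 + R) = 1 + R + 3*R²*(-1 - R))
z(26, -62) + 3625 = (1 + 26 - 3*26²*(1 + 26)) + 3625 = (1 + 26 - 3*676*27) + 3625 = (1 + 26 - 54756) + 3625 = -54729 + 3625 = -51104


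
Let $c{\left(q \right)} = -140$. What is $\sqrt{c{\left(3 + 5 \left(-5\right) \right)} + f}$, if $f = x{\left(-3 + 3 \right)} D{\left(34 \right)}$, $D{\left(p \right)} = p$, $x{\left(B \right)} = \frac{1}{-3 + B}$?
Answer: $\frac{i \sqrt{1362}}{3} \approx 12.302 i$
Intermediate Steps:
$f = - \frac{34}{3}$ ($f = \frac{1}{-3 + \left(-3 + 3\right)} 34 = \frac{1}{-3 + 0} \cdot 34 = \frac{1}{-3} \cdot 34 = \left(- \frac{1}{3}\right) 34 = - \frac{34}{3} \approx -11.333$)
$\sqrt{c{\left(3 + 5 \left(-5\right) \right)} + f} = \sqrt{-140 - \frac{34}{3}} = \sqrt{- \frac{454}{3}} = \frac{i \sqrt{1362}}{3}$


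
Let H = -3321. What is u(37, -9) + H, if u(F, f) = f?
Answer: -3330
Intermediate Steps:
u(37, -9) + H = -9 - 3321 = -3330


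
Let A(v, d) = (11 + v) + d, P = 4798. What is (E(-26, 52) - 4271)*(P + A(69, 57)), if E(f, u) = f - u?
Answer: -21462315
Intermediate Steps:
A(v, d) = 11 + d + v
(E(-26, 52) - 4271)*(P + A(69, 57)) = ((-26 - 1*52) - 4271)*(4798 + (11 + 57 + 69)) = ((-26 - 52) - 4271)*(4798 + 137) = (-78 - 4271)*4935 = -4349*4935 = -21462315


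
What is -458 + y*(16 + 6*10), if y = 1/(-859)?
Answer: -393498/859 ≈ -458.09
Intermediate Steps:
y = -1/859 ≈ -0.0011641
-458 + y*(16 + 6*10) = -458 - (16 + 6*10)/859 = -458 - (16 + 60)/859 = -458 - 1/859*76 = -458 - 76/859 = -393498/859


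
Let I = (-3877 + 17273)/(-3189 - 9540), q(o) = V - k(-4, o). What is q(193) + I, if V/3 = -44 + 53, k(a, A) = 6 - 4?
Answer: 304829/12729 ≈ 23.948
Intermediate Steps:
k(a, A) = 2
V = 27 (V = 3*(-44 + 53) = 3*9 = 27)
q(o) = 25 (q(o) = 27 - 1*2 = 27 - 2 = 25)
I = -13396/12729 (I = 13396/(-12729) = 13396*(-1/12729) = -13396/12729 ≈ -1.0524)
q(193) + I = 25 - 13396/12729 = 304829/12729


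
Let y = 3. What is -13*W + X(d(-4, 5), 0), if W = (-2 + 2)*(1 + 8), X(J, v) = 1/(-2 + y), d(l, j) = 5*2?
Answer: 1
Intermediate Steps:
d(l, j) = 10
X(J, v) = 1 (X(J, v) = 1/(-2 + 3) = 1/1 = 1)
W = 0 (W = 0*9 = 0)
-13*W + X(d(-4, 5), 0) = -13*0 + 1 = 0 + 1 = 1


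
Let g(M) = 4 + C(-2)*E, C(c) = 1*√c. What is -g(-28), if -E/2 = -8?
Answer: -4 - 16*I*√2 ≈ -4.0 - 22.627*I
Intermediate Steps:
E = 16 (E = -2*(-8) = 16)
C(c) = √c
g(M) = 4 + 16*I*√2 (g(M) = 4 + √(-2)*16 = 4 + (I*√2)*16 = 4 + 16*I*√2)
-g(-28) = -(4 + 16*I*√2) = -4 - 16*I*√2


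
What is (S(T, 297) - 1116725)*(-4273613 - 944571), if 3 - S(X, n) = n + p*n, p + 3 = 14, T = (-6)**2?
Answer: 5845858480624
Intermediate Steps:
T = 36
p = 11 (p = -3 + 14 = 11)
S(X, n) = 3 - 12*n (S(X, n) = 3 - (n + 11*n) = 3 - 12*n)
(S(T, 297) - 1116725)*(-4273613 - 944571) = ((3 - 12*297) - 1116725)*(-4273613 - 944571) = ((3 - 3564) - 1116725)*(-5218184) = (-3561 - 1116725)*(-5218184) = -1120286*(-5218184) = 5845858480624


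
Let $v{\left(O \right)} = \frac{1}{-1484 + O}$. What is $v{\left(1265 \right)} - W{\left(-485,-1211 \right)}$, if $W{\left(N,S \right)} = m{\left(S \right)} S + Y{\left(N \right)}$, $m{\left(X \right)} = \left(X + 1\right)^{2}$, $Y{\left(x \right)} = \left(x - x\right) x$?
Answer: $\frac{388292496899}{219} \approx 1.773 \cdot 10^{9}$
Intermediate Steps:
$Y{\left(x \right)} = 0$ ($Y{\left(x \right)} = 0 x = 0$)
$m{\left(X \right)} = \left(1 + X\right)^{2}$
$W{\left(N,S \right)} = S \left(1 + S\right)^{2}$ ($W{\left(N,S \right)} = \left(1 + S\right)^{2} S + 0 = S \left(1 + S\right)^{2} + 0 = S \left(1 + S\right)^{2}$)
$v{\left(1265 \right)} - W{\left(-485,-1211 \right)} = \frac{1}{-1484 + 1265} - - 1211 \left(1 - 1211\right)^{2} = \frac{1}{-219} - - 1211 \left(-1210\right)^{2} = - \frac{1}{219} - \left(-1211\right) 1464100 = - \frac{1}{219} - -1773025100 = - \frac{1}{219} + 1773025100 = \frac{388292496899}{219}$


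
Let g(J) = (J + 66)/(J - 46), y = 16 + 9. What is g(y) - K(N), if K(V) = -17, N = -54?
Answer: 38/3 ≈ 12.667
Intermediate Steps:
y = 25
g(J) = (66 + J)/(-46 + J)
g(y) - K(N) = (66 + 25)/(-46 + 25) - 1*(-17) = 91/(-21) + 17 = -1/21*91 + 17 = -13/3 + 17 = 38/3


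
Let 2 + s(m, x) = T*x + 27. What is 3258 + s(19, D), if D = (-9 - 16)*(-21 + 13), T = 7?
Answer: 4683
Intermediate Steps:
D = 200 (D = -25*(-8) = 200)
s(m, x) = 25 + 7*x (s(m, x) = -2 + (7*x + 27) = -2 + (27 + 7*x) = 25 + 7*x)
3258 + s(19, D) = 3258 + (25 + 7*200) = 3258 + (25 + 1400) = 3258 + 1425 = 4683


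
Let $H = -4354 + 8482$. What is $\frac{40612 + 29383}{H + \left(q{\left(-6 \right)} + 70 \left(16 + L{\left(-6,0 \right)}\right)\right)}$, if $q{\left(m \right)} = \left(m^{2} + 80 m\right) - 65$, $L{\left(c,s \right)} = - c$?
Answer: $\frac{69995}{5159} \approx 13.568$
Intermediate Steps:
$H = 4128$
$q{\left(m \right)} = -65 + m^{2} + 80 m$
$\frac{40612 + 29383}{H + \left(q{\left(-6 \right)} + 70 \left(16 + L{\left(-6,0 \right)}\right)\right)} = \frac{40612 + 29383}{4128 + \left(\left(-65 + \left(-6\right)^{2} + 80 \left(-6\right)\right) + 70 \left(16 - -6\right)\right)} = \frac{69995}{4128 + \left(\left(-65 + 36 - 480\right) + 70 \left(16 + 6\right)\right)} = \frac{69995}{4128 + \left(-509 + 70 \cdot 22\right)} = \frac{69995}{4128 + \left(-509 + 1540\right)} = \frac{69995}{4128 + 1031} = \frac{69995}{5159}$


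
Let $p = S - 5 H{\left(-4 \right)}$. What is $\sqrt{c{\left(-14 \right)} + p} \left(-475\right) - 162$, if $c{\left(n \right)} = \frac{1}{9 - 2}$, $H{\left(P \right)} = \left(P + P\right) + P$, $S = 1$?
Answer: $-162 - \frac{950 \sqrt{749}}{7} \approx -3876.2$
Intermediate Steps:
$H{\left(P \right)} = 3 P$ ($H{\left(P \right)} = 2 P + P = 3 P$)
$c{\left(n \right)} = \frac{1}{7}$
$p = 61$ ($p = 1 - 5 \cdot 3 \left(-4\right) = 1 - -60 = 1 + 60 = 61$)
$\sqrt{c{\left(-14 \right)} + p} \left(-475\right) - 162 = \sqrt{\frac{1}{7} + 61} \left(-475\right) - 162 = \sqrt{\frac{428}{7}} \left(-475\right) - 162 = \frac{2 \sqrt{749}}{7} \left(-475\right) - 162 = - \frac{950 \sqrt{749}}{7} - 162 = -162 - \frac{950 \sqrt{749}}{7}$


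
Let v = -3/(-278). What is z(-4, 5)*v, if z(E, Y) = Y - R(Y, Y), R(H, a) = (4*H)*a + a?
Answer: -150/139 ≈ -1.0791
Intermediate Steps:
v = 3/278 (v = -3*(-1/278) = 3/278 ≈ 0.010791)
R(H, a) = a + 4*H*a (R(H, a) = 4*H*a + a = a + 4*H*a)
z(E, Y) = Y - Y*(1 + 4*Y)
z(-4, 5)*v = -4*5²*(3/278) = -4*25*(3/278) = -100*3/278 = -150/139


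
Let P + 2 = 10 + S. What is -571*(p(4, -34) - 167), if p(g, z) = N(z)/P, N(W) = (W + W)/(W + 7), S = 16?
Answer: 15438127/162 ≈ 95297.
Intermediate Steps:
N(W) = 2*W/(7 + W) (N(W) = (2*W)/(7 + W) = 2*W/(7 + W))
P = 24 (P = -2 + (10 + 16) = -2 + 26 = 24)
p(g, z) = z/(12*(7 + z)) (p(g, z) = (2*z/(7 + z))/24 = (2*z/(7 + z))*(1/24) = z/(12*(7 + z)))
-571*(p(4, -34) - 167) = -571*((1/12)*(-34)/(7 - 34) - 167) = -571*((1/12)*(-34)/(-27) - 167) = -571*((1/12)*(-34)*(-1/27) - 167) = -571*(17/162 - 167) = -571*(-27037/162) = 15438127/162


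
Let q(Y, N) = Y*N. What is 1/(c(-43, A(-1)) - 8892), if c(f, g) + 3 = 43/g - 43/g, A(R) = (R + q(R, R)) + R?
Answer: -1/8895 ≈ -0.00011242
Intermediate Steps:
q(Y, N) = N*Y
A(R) = R**2 + 2*R (A(R) = (R + R*R) + R = (R + R**2) + R = R**2 + 2*R)
c(f, g) = -3 (c(f, g) = -3 + (43/g - 43/g) = -3 + 0 = -3)
1/(c(-43, A(-1)) - 8892) = 1/(-3 - 8892) = 1/(-8895) = -1/8895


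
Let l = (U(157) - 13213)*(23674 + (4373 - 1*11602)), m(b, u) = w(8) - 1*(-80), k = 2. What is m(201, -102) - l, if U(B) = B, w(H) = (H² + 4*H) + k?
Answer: 214706098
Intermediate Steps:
w(H) = 2 + H² + 4*H (w(H) = (H² + 4*H) + 2 = 2 + H² + 4*H)
m(b, u) = 178 (m(b, u) = (2 + 8² + 4*8) - 1*(-80) = (2 + 64 + 32) + 80 = 98 + 80 = 178)
l = -214705920 (l = (157 - 13213)*(23674 + (4373 - 1*11602)) = -13056*(23674 + (4373 - 11602)) = -13056*(23674 - 7229) = -13056*16445 = -214705920)
m(201, -102) - l = 178 - 1*(-214705920) = 178 + 214705920 = 214706098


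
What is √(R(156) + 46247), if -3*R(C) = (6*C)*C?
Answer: 5*I*√97 ≈ 49.244*I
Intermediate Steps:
R(C) = -2*C² (R(C) = -6*C*C/3 = -2*C²)
√(R(156) + 46247) = √(-2*156² + 46247) = √(-2*24336 + 46247) = √(-48672 + 46247) = √(-2425) = 5*I*√97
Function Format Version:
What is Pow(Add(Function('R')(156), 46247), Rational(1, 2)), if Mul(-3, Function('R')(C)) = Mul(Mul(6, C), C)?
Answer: Mul(5, I, Pow(97, Rational(1, 2))) ≈ Mul(49.244, I)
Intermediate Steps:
Function('R')(C) = Mul(-2, Pow(C, 2)) (Function('R')(C) = Mul(Rational(-1, 3), Mul(Mul(6, C), C)) = Mul(Rational(-1, 3), Mul(6, Pow(C, 2))) = Mul(-2, Pow(C, 2)))
Pow(Add(Function('R')(156), 46247), Rational(1, 2)) = Pow(Add(Mul(-2, Pow(156, 2)), 46247), Rational(1, 2)) = Pow(Add(Mul(-2, 24336), 46247), Rational(1, 2)) = Pow(Add(-48672, 46247), Rational(1, 2)) = Pow(-2425, Rational(1, 2)) = Mul(5, I, Pow(97, Rational(1, 2)))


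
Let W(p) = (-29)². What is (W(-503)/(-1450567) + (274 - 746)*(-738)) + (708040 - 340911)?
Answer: 1037829917814/1450567 ≈ 7.1547e+5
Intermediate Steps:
W(p) = 841
(W(-503)/(-1450567) + (274 - 746)*(-738)) + (708040 - 340911) = (841/(-1450567) + (274 - 746)*(-738)) + (708040 - 340911) = (841*(-1/1450567) - 472*(-738)) + 367129 = (-841/1450567 + 348336) + 367129 = 505284705671/1450567 + 367129 = 1037829917814/1450567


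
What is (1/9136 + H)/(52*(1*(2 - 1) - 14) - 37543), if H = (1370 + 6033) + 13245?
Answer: -188640129/349168784 ≈ -0.54025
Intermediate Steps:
H = 20648 (H = 7403 + 13245 = 20648)
(1/9136 + H)/(52*(1*(2 - 1) - 14) - 37543) = (1/9136 + 20648)/(52*(1*(2 - 1) - 14) - 37543) = (1/9136 + 20648)/(52*(1*1 - 14) - 37543) = 188640129/(9136*(52*(1 - 14) - 37543)) = 188640129/(9136*(52*(-13) - 37543)) = 188640129/(9136*(-676 - 37543)) = (188640129/9136)/(-38219) = (188640129/9136)*(-1/38219) = -188640129/349168784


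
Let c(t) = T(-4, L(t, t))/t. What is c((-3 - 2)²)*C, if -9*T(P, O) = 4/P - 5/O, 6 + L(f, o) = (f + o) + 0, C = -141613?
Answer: -6939037/9900 ≈ -700.91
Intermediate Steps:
L(f, o) = -6 + f + o (L(f, o) = -6 + ((f + o) + 0) = -6 + (f + o) = -6 + f + o)
T(P, O) = -4/(9*P) + 5/(9*O) (T(P, O) = -(4/P - 5/O)/9 = -(-5/O + 4/P)/9 = -4/(9*P) + 5/(9*O))
c(t) = (⅑ + 5/(9*(-6 + 2*t)))/t (c(t) = (-4/9/(-4) + 5/(9*(-6 + t + t)))/t = (-4/9*(-¼) + 5/(9*(-6 + 2*t)))/t = (⅑ + 5/(9*(-6 + 2*t)))/t)
c((-3 - 2)²)*C = ((-1 + 2*(-3 - 2)²)/(18*((-3 - 2)²)*(-3 + (-3 - 2)²)))*(-141613) = ((-1 + 2*(-5)²)/(18*((-5)²)*(-3 + (-5)²)))*(-141613) = ((1/18)*(-1 + 2*25)/(25*(-3 + 25)))*(-141613) = ((1/18)*(1/25)*(-1 + 50)/22)*(-141613) = ((1/18)*(1/25)*(1/22)*49)*(-141613) = (49/9900)*(-141613) = -6939037/9900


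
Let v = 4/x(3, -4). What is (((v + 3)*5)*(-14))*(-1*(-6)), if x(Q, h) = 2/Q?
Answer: -3780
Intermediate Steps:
v = 6 (v = 4/((2/3)) = 4/((2*(⅓))) = 4/(⅔) = 4*(3/2) = 6)
(((v + 3)*5)*(-14))*(-1*(-6)) = (((6 + 3)*5)*(-14))*(-1*(-6)) = ((9*5)*(-14))*6 = (45*(-14))*6 = -630*6 = -3780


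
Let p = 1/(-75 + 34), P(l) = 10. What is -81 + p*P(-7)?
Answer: -3331/41 ≈ -81.244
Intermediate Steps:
p = -1/41 (p = 1/(-41) = -1/41 ≈ -0.024390)
-81 + p*P(-7) = -81 - 1/41*10 = -81 - 10/41 = -3331/41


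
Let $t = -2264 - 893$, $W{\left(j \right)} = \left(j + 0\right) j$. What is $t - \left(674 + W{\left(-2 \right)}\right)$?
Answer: $-3835$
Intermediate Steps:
$W{\left(j \right)} = j^{2}$ ($W{\left(j \right)} = j j = j^{2}$)
$t = -3157$ ($t = -2264 - 893 = -3157$)
$t - \left(674 + W{\left(-2 \right)}\right) = -3157 - \left(674 + \left(-2\right)^{2}\right) = -3157 - \left(674 + 4\right) = -3157 - 678 = -3835$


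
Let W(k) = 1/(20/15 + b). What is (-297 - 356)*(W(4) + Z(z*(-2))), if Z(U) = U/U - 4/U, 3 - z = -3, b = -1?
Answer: -8489/3 ≈ -2829.7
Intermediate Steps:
z = 6 (z = 3 - 1*(-3) = 3 + 3 = 6)
Z(U) = 1 - 4/U
W(k) = 3 (W(k) = 1/(20/15 - 1) = 1/(20*(1/15) - 1) = 1/(4/3 - 1) = 1/(⅓) = 3)
(-297 - 356)*(W(4) + Z(z*(-2))) = (-297 - 356)*(3 + (-4 + 6*(-2))/((6*(-2)))) = -653*(3 + (-4 - 12)/(-12)) = -653*(3 - 1/12*(-16)) = -653*(3 + 4/3) = -653*13/3 = -8489/3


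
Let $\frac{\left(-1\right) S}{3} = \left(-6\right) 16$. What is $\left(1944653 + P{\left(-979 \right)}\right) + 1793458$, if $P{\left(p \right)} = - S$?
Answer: $3737823$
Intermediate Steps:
$S = 288$ ($S = - 3 \left(\left(-6\right) 16\right) = \left(-3\right) \left(-96\right) = 288$)
$P{\left(p \right)} = -288$ ($P{\left(p \right)} = \left(-1\right) 288 = -288$)
$\left(1944653 + P{\left(-979 \right)}\right) + 1793458 = \left(1944653 - 288\right) + 1793458 = 1944365 + 1793458 = 3737823$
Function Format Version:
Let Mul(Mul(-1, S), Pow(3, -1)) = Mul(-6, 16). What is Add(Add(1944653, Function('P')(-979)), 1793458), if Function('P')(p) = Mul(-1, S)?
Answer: 3737823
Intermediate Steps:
S = 288 (S = Mul(-3, Mul(-6, 16)) = Mul(-3, -96) = 288)
Function('P')(p) = -288 (Function('P')(p) = Mul(-1, 288) = -288)
Add(Add(1944653, Function('P')(-979)), 1793458) = Add(Add(1944653, -288), 1793458) = Add(1944365, 1793458) = 3737823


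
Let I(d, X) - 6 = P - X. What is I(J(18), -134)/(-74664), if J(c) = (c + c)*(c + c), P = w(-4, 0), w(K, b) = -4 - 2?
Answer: -67/37332 ≈ -0.0017947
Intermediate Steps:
w(K, b) = -6
P = -6
J(c) = 4*c**2 (J(c) = (2*c)*(2*c) = 4*c**2)
I(d, X) = -X (I(d, X) = 6 + (-6 - X) = -X)
I(J(18), -134)/(-74664) = -1*(-134)/(-74664) = 134*(-1/74664) = -67/37332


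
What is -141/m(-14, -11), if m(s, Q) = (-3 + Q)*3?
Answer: 47/14 ≈ 3.3571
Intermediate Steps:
m(s, Q) = -9 + 3*Q
-141/m(-14, -11) = -141/(-9 + 3*(-11)) = -141/(-9 - 33) = -141/(-42) = -141*(-1/42) = 47/14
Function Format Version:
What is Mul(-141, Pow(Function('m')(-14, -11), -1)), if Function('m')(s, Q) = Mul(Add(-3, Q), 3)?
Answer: Rational(47, 14) ≈ 3.3571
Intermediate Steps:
Function('m')(s, Q) = Add(-9, Mul(3, Q))
Mul(-141, Pow(Function('m')(-14, -11), -1)) = Mul(-141, Pow(Add(-9, Mul(3, -11)), -1)) = Mul(-141, Pow(Add(-9, -33), -1)) = Mul(-141, Pow(-42, -1)) = Mul(-141, Rational(-1, 42)) = Rational(47, 14)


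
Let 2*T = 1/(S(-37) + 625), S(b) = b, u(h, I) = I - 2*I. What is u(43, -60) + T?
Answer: 70561/1176 ≈ 60.001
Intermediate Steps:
u(h, I) = -I
T = 1/1176 (T = 1/(2*(-37 + 625)) = (½)/588 = (½)*(1/588) = 1/1176 ≈ 0.00085034)
u(43, -60) + T = -1*(-60) + 1/1176 = 60 + 1/1176 = 70561/1176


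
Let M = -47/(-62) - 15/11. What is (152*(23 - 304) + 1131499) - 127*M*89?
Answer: 747220873/682 ≈ 1.0956e+6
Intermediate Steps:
M = -413/682 (M = -47*(-1/62) - 15*1/11 = 47/62 - 15/11 = -413/682 ≈ -0.60557)
(152*(23 - 304) + 1131499) - 127*M*89 = (152*(23 - 304) + 1131499) - 127*(-413/682)*89 = (152*(-281) + 1131499) + (52451/682)*89 = (-42712 + 1131499) + 4668139/682 = 1088787 + 4668139/682 = 747220873/682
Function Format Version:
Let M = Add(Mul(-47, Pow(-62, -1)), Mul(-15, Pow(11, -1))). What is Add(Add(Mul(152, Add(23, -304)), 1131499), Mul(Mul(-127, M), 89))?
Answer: Rational(747220873, 682) ≈ 1.0956e+6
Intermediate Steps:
M = Rational(-413, 682) (M = Add(Mul(-47, Rational(-1, 62)), Mul(-15, Rational(1, 11))) = Add(Rational(47, 62), Rational(-15, 11)) = Rational(-413, 682) ≈ -0.60557)
Add(Add(Mul(152, Add(23, -304)), 1131499), Mul(Mul(-127, M), 89)) = Add(Add(Mul(152, Add(23, -304)), 1131499), Mul(Mul(-127, Rational(-413, 682)), 89)) = Add(Add(Mul(152, -281), 1131499), Mul(Rational(52451, 682), 89)) = Add(Add(-42712, 1131499), Rational(4668139, 682)) = Add(1088787, Rational(4668139, 682)) = Rational(747220873, 682)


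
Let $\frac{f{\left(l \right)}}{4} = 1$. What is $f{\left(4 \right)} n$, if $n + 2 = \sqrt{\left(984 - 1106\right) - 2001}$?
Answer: $-8 + 4 i \sqrt{2123} \approx -8.0 + 184.3 i$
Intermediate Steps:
$f{\left(l \right)} = 4$ ($f{\left(l \right)} = 4 \cdot 1 = 4$)
$n = -2 + i \sqrt{2123}$ ($n = -2 + \sqrt{\left(984 - 1106\right) - 2001} = -2 + \sqrt{-122 - 2001} = -2 + \sqrt{-2123} = -2 + i \sqrt{2123} \approx -2.0 + 46.076 i$)
$f{\left(4 \right)} n = 4 \left(-2 + i \sqrt{2123}\right) = -8 + 4 i \sqrt{2123}$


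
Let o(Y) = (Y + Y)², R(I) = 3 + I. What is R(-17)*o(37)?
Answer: -76664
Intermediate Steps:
o(Y) = 4*Y² (o(Y) = (2*Y)² = 4*Y²)
R(-17)*o(37) = (3 - 17)*(4*37²) = -56*1369 = -14*5476 = -76664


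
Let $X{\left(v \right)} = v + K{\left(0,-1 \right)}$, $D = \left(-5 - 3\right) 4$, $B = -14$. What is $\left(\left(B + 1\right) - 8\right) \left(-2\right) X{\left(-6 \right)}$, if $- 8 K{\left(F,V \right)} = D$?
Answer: $-84$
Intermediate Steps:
$D = -32$ ($D = \left(-8\right) 4 = -32$)
$K{\left(F,V \right)} = 4$ ($K{\left(F,V \right)} = \left(- \frac{1}{8}\right) \left(-32\right) = 4$)
$X{\left(v \right)} = 4 + v$ ($X{\left(v \right)} = v + 4 = 4 + v$)
$\left(\left(B + 1\right) - 8\right) \left(-2\right) X{\left(-6 \right)} = \left(\left(-14 + 1\right) - 8\right) \left(-2\right) \left(4 - 6\right) = \left(-13 - 8\right) \left(-2\right) \left(-2\right) = \left(-21\right) \left(-2\right) \left(-2\right) = 42 \left(-2\right) = -84$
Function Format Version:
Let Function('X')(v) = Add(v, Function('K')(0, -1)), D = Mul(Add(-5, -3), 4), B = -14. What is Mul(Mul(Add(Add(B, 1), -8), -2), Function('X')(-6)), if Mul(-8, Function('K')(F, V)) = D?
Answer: -84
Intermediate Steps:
D = -32 (D = Mul(-8, 4) = -32)
Function('K')(F, V) = 4 (Function('K')(F, V) = Mul(Rational(-1, 8), -32) = 4)
Function('X')(v) = Add(4, v) (Function('X')(v) = Add(v, 4) = Add(4, v))
Mul(Mul(Add(Add(B, 1), -8), -2), Function('X')(-6)) = Mul(Mul(Add(Add(-14, 1), -8), -2), Add(4, -6)) = Mul(Mul(Add(-13, -8), -2), -2) = Mul(Mul(-21, -2), -2) = Mul(42, -2) = -84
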